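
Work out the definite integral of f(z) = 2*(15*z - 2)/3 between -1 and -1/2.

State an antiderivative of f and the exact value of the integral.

For F(z) to be correct the identity F'(z) - f(z) = 0 must hold.
F(z) = 5*z**2 - 4*z/3 is an antiderivative of f.
Check: d/dz[5*z**2 - 4*z/3] = 10*z - 4/3, which equals f(z).
F(-1/2) = 23/12; F(-1) = 19/3.
Integral = F(-1/2) - F(-1) = -53/12.

Antiderivative: F(z) = 5*z**2 - 4*z/3; value = -53/12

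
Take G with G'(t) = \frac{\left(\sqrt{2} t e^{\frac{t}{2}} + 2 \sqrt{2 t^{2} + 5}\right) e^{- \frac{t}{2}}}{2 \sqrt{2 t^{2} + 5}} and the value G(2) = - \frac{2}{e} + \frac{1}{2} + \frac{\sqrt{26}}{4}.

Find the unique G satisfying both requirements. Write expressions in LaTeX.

Since d/dt undoes antidifferentiation here, G(t) must give back the stated G'(t).
A general antiderivative is \frac{\sqrt{t^{2} + \frac{5}{2}}}{2} - 2 e^{- \frac{t}{2}} + C.
The condition gives C = - \frac{2}{e} + \frac{1}{2} + \frac{\sqrt{26}}{4} - (- \frac{2}{e} + \frac{\sqrt{26}}{4}) = \frac{1}{2}.
So G(t) = \frac{\sqrt{t^{2} + \frac{5}{2}}}{2} + \frac{1}{2} - 2 e^{- \frac{t}{2}}.
Check: d/dt[\frac{\sqrt{t^{2} + \frac{5}{2}}}{2} + \frac{1}{2} - 2 e^{- \frac{t}{2}}] = \frac{\left(\sqrt{2} t e^{\frac{t}{2}} + 2 \sqrt{2 t^{2} + 5}\right) e^{- \frac{t}{2}}}{2 \sqrt{2 t^{2} + 5}} = G'(t).

G(t) = \frac{\sqrt{t^{2} + \frac{5}{2}}}{2} + \frac{1}{2} - 2 e^{- \frac{t}{2}}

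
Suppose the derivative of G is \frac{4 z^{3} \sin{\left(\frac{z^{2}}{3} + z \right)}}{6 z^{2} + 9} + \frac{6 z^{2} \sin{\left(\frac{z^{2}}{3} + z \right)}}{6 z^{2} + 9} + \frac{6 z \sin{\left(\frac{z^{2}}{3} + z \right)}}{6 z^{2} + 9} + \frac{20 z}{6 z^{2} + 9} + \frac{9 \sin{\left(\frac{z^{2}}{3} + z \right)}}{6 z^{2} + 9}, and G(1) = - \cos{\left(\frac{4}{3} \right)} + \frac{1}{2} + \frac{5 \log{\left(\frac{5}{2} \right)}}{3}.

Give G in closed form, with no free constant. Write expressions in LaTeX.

The integrand splits into summands that can be handled one at a time.
A general antiderivative is \frac{5 \log{\left(z^{2} + \frac{3}{2} \right)}}{3} - \cos{\left(\frac{z^{2}}{3} + z \right)} + C.
The condition gives C = - \cos{\left(\frac{4}{3} \right)} + \frac{1}{2} + \frac{5 \log{\left(\frac{5}{2} \right)}}{3} - (- \cos{\left(\frac{4}{3} \right)} + \frac{5 \log{\left(\frac{5}{2} \right)}}{3}) = \frac{1}{2}.
So G(z) = \frac{5 \log{\left(z^{2} + \frac{3}{2} \right)}}{3} - \cos{\left(\frac{z^{2}}{3} + z \right)} + \frac{1}{2}.
Check: d/dz[\frac{5 \log{\left(z^{2} + \frac{3}{2} \right)}}{3} - \cos{\left(\frac{z^{2}}{3} + z \right)} + \frac{1}{2}] = \frac{4 z^{3} \sin{\left(\frac{z^{2}}{3} + z \right)} + 6 z^{2} \sin{\left(\frac{z^{2}}{3} + z \right)} + 6 z \sin{\left(\frac{z^{2}}{3} + z \right)} + 20 z + 9 \sin{\left(\frac{z^{2}}{3} + z \right)}}{6 z^{2} + 9}, which equals G'(z).

G(z) = \frac{5 \log{\left(z^{2} + \frac{3}{2} \right)}}{3} - \cos{\left(\frac{z^{2}}{3} + z \right)} + \frac{1}{2}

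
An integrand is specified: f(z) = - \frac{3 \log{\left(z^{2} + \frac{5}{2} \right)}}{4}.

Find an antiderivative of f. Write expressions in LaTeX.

An antiderivative is F(z) = - \frac{3 z \log{\left(z^{2} + \frac{5}{2} \right)}}{4} + \frac{3 z}{2} - \frac{3 \sqrt{10} \operatorname{atan}{\left(\frac{\sqrt{10} z}{5} \right)}}{4}.

A first test for any F(z): its z-derivative must equal f(z) identically.
Check: d/dz[- \frac{3 z \log{\left(z^{2} + \frac{5}{2} \right)}}{4} + \frac{3 z}{2} - \frac{3 \sqrt{10} \operatorname{atan}{\left(\frac{\sqrt{10} z}{5} \right)}}{4}] = - \frac{3 \log{\left(z^{2} + \frac{5}{2} \right)}}{4} = f(z).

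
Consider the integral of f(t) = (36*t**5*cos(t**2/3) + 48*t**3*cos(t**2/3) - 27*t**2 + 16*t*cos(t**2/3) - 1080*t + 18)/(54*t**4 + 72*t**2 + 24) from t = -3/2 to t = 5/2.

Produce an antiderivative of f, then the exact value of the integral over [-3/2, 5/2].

Antiderivative: F(t) = (6*t**2*sin(t**2/3) + 3*t + 4*sin(t**2/3) + 60)/(6*t**2 + 4); value = -4488/2905 - sin(3/4) + sin(25/12)

An antiderivative F(t) passes only if d/dt[F] lands on f(t) exactly.
F(t) = (6*t**2*sin(t**2/3) + 3*t + 4*sin(t**2/3) + 60)/(6*t**2 + 4) is an antiderivative of f.
Check: d/dt[(6*t**2*sin(t**2/3) + 3*t + 4*sin(t**2/3) + 60)/(6*t**2 + 4)] = (36*t**5*cos(t**2/3) + 48*t**3*cos(t**2/3) - 27*t**2 + 16*t*cos(t**2/3) - 1080*t + 18)/(54*t**4 + 72*t**2 + 24) = f(t).
F(5/2) = sin(25/12) + 135/83; F(-3/2) = sin(3/4) + 111/35.
Integral = F(5/2) - F(-3/2) = -4488/2905 - sin(3/4) + sin(25/12).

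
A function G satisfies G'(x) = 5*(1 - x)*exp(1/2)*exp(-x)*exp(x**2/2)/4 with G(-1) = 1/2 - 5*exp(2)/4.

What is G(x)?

Recognize the product-rule pattern: G'(x) = u'v + uv' with u = -5*exp(-x)/4, v = exp(x**2/2 + 1/2), so integration by parts undoes it.
A general antiderivative is -5*exp(-x)*exp(x**2/2 + 1/2)/4 + C.
The condition gives C = 1/2 - 5*exp(2)/4 - (-5*exp(2)/4) = 1/2.
So G(x) = (2*exp(x) - 5*exp(1/2)*exp(x**2/2))*exp(-x)/4.
Check: d/dx[(2*exp(x) - 5*exp(1/2)*exp(x**2/2))*exp(-x)/4] = (-5*x*exp(1/2)*exp(x**2/2) + 5*exp(1/2)*exp(x**2/2))*exp(-x)/4, which equals G'(x).

G(x) = (2*exp(x) - 5*exp(1/2)*exp(x**2/2))*exp(-x)/4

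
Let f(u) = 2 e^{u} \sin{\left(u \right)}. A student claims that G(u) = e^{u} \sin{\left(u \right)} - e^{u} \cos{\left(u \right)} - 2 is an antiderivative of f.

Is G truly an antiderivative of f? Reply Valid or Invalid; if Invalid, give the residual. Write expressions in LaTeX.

Valid: G'(u) = f(u).

d/du[G] = 2 e^{u} \sin{\left(u \right)}
This equals f(u) exactly, so the claim holds.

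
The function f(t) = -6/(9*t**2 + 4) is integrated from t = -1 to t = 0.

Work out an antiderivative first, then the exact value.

Antiderivative: F(t) = -atan(3*t/2); value = -atan(3/2)

For F(t) to be correct the identity F'(t) - f(t) = 0 must hold.
F(t) = -atan(3*t/2) is an antiderivative of f.
Check: d/dt[-atan(3*t/2)] = -6/(9*t**2 + 4) = f(t).
F(0) = 0; F(-1) = atan(3/2).
Integral = F(0) - F(-1) = -atan(3/2).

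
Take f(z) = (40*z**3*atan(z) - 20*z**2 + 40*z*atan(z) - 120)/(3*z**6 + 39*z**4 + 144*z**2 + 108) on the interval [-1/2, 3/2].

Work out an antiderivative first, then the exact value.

Antiderivative: F(z) = -20*atan(z)/(3*z**2 + 18); value = -80*atan(3/2)/99 - 16*atan(1/2)/15

Recognize the product-rule pattern: f = u'v + uv' with u = -10/(3*(z**2/2 + 3)), v = atan(z), so integration by parts undoes it.
F(z) = -20*atan(z)/(3*z**2 + 18) is an antiderivative of f.
Check: d/dz[-20*atan(z)/(3*z**2 + 18)] = (40*z**3*atan(z) - 20*z**2 + 40*z*atan(z) - 120)/(3*z**6 + 39*z**4 + 144*z**2 + 108) = f(z).
F(3/2) = -80*atan(3/2)/99; F(-1/2) = 16*atan(1/2)/15.
Integral = F(3/2) - F(-1/2) = -80*atan(3/2)/99 - 16*atan(1/2)/15.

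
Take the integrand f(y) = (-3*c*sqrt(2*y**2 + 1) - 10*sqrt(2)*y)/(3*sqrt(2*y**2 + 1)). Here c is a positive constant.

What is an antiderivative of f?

An antiderivative is F(y) = (-3*c*y - 5*sqrt(2)*sqrt(2*y**2 + 1))/3.

Check any antiderivative F(y) by computing F'(y) and comparing it with f(y).
Check: d/dy[(-3*c*y - 5*sqrt(2)*sqrt(2*y**2 + 1))/3] = (-3*c*sqrt(2*y**2 + 1) - 10*sqrt(2)*y)/(3*sqrt(2*y**2 + 1)) = f(y).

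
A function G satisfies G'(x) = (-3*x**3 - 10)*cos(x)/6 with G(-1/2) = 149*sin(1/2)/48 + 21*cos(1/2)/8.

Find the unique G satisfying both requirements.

Any candidate G(x) must reproduce the stated G'(x) exactly.
A general antiderivative is -x**3*sin(x)/2 - 3*x**2*cos(x)/2 + 3*x*sin(x) - 5*sin(x)/3 + 3*cos(x) + C.
The condition gives C = 149*sin(1/2)/48 + 21*cos(1/2)/8 - (149*sin(1/2)/48 + 21*cos(1/2)/8) = 0.
So G(x) = (-3*x**3*sin(x) - 9*x**2*cos(x) + 18*x*sin(x) - 10*sin(x) + 18*cos(x))/6.
Check: d/dx[(-3*x**3*sin(x) - 9*x**2*cos(x) + 18*x*sin(x) - 10*sin(x) + 18*cos(x))/6] = -x**3*cos(x)/2 - 5*cos(x)/3, which equals G'(x).

G(x) = (-3*x**3*sin(x) - 9*x**2*cos(x) + 18*x*sin(x) - 10*sin(x) + 18*cos(x))/6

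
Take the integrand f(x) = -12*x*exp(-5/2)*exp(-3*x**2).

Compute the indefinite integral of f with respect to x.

The substitution u = -3*x**2 - 5/2 works: f is exactly (dF/du)*(du/dx) for that inner function.
Check: d/dx[2*exp(-5/2)*exp(-3*x**2)] = -12*x*exp(-5/2)*exp(-3*x**2) = f(x).

F(x) = 2*exp(-5/2)*exp(-3*x**2) + C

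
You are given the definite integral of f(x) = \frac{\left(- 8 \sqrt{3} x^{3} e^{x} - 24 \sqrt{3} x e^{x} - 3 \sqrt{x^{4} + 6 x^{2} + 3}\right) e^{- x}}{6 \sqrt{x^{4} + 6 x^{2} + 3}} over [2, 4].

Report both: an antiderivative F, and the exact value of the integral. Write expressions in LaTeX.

Antiderivative: F(x) = - \frac{\left(4 \sqrt{3} \sqrt{x^{4} + 6 x^{2} + 3} e^{x} - 3\right) e^{- x}}{6}; value = - \frac{2 \sqrt{1065}}{3} - \frac{1}{2 e^{2}} + \frac{1}{2 e^{4}} + \frac{2 \sqrt{129}}{3}

Any candidate F(x) must reproduce f(x) exactly when differentiated.
F(x) = - \frac{\left(4 \sqrt{3} \sqrt{x^{4} + 6 x^{2} + 3} e^{x} - 3\right) e^{- x}}{6} is an antiderivative of f.
Check: d/dx[- \frac{\left(4 \sqrt{3} \sqrt{x^{4} + 6 x^{2} + 3} e^{x} - 3\right) e^{- x}}{6}] = \frac{\left(- 8 \sqrt{3} x^{3} e^{x} - 24 \sqrt{3} x e^{x} - 3 \sqrt{x^{4} + 6 x^{2} + 3}\right) e^{- x}}{6 \sqrt{x^{4} + 6 x^{2} + 3}} = f(x).
F(4) = - \frac{2 \sqrt{1065}}{3} + \frac{1}{2 e^{4}}; F(2) = - \frac{2 \sqrt{129}}{3} + \frac{1}{2 e^{2}}.
Integral = F(4) - F(2) = - \frac{2 \sqrt{1065}}{3} - \frac{1}{2 e^{2}} + \frac{1}{2 e^{4}} + \frac{2 \sqrt{129}}{3}.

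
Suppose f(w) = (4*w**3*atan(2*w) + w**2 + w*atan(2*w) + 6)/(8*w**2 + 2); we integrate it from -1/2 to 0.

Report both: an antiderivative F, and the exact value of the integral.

Antiderivative: F(w) = w**2*atan(2*w)/4 + 3*atan(2*w)/2; value = 25*pi/64

f has the shape u'v + uv' for u = w**2/4 + 3/2 and v = atan(2*w) — it is the derivative of the product u*v.
F(w) = w**2*atan(2*w)/4 + 3*atan(2*w)/2 is an antiderivative of f.
Check: d/dw[w**2*atan(2*w)/4 + 3*atan(2*w)/2] = (4*w**3*atan(2*w) + w**2 + w*atan(2*w) + 6)/(8*w**2 + 2) = f(w).
F(0) = 0; F(-1/2) = -25*pi/64.
Integral = F(0) - F(-1/2) = 25*pi/64.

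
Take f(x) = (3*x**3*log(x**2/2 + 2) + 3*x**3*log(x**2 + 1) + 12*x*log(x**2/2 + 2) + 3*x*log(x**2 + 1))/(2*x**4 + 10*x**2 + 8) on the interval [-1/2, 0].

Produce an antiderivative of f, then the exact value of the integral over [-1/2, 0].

Recognize the product-rule pattern: f = u'v + uv' with u = 3*log(x**2 + 1)/4, v = log(x**2/2 + 2), so integration by parts undoes it.
F(x) = 3*log(x**2/2 + 2)*log(x**2 + 1)/4 is an antiderivative of f.
Check: d/dx[3*log(x**2/2 + 2)*log(x**2 + 1)/4] = (3*x**3*log(x**2/2 + 2) + 3*x**3*log(x**2 + 1) + 12*x*log(x**2/2 + 2) + 3*x*log(x**2 + 1))/(2*x**4 + 10*x**2 + 8) = f(x).
F(0) = 0; F(-1/2) = 3*log(5/4)*log(17/8)/4.
Integral = F(0) - F(-1/2) = -3*log(5/4)*log(17/8)/4.

Antiderivative: F(x) = 3*log(x**2/2 + 2)*log(x**2 + 1)/4; value = -3*log(5/4)*log(17/8)/4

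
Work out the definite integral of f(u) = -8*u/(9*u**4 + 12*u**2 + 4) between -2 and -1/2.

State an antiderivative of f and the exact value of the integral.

f matches the chain-rule pattern g'(h)*h' with inner function h(u) = 3*u**2 + 2; substituting w = h(u) collapses the integral.
F(u) = 4/(9*u**2 + 6) is an antiderivative of f.
Check: d/du[4/(9*u**2 + 6)] = -8*u/(9*u**4 + 12*u**2 + 4) = f(u).
F(-1/2) = 16/33; F(-2) = 2/21.
Integral = F(-1/2) - F(-2) = 30/77.

Antiderivative: F(u) = 4/(9*u**2 + 6); value = 30/77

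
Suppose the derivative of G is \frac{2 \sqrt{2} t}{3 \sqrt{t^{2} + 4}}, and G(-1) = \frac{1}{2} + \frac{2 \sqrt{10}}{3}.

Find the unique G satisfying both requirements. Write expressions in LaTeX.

G'(t) matches the chain-rule pattern g'(h)*h' with inner function h(t) = \frac{t^{2}}{2} + 2; substituting u = h(t) collapses the integral.
A general antiderivative is \frac{4 \sqrt{\frac{t^{2}}{2} + 2}}{3} + C.
The condition gives C = \frac{1}{2} + \frac{2 \sqrt{10}}{3} - (\frac{2 \sqrt{10}}{3}) = \frac{1}{2}.
So G(t) = \frac{4 \sqrt{\frac{t^{2}}{2} + 2}}{3} + \frac{1}{2}.
Check: d/dt[\frac{4 \sqrt{\frac{t^{2}}{2} + 2}}{3} + \frac{1}{2}] = \frac{2 \sqrt{2} t}{3 \sqrt{t^{2} + 4}} = G'(t).

G(t) = \frac{4 \sqrt{\frac{t^{2}}{2} + 2}}{3} + \frac{1}{2}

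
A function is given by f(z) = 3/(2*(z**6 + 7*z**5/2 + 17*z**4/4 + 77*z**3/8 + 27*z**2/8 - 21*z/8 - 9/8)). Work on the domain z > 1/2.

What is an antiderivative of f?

An antiderivative is F(z) = (15600*z*log(z - 1/2) - 19824*z*log(z + 1/2) - 676*z*log(z + 3) + 2450*z*log(z**2 + 3) + 700*sqrt(3)*z*atan(sqrt(3)*z/3) + 7800*log(z - 1/2) - 9912*log(z + 1/2) - 338*log(z + 3) + 1225*log(z**2 + 3) + 350*sqrt(3)*atan(sqrt(3)*z/3) + 21840)/(118300*z + 59150).

The denominator factors as (z + 3)*(2*z - 1)*(2*z + 1)**2*(z**2 + 3); partial fractions split f into directly integrable pieces: (7*z + 3)/(169*(z**2 + 3)) - 1416/(4225*(2*z + 1)) - 48/(65*(2*z + 1)**2) + 24/(91*(2*z - 1)) - 1/(175*(z + 3)).
Check: d/dz[(15600*z*log(z - 1/2) - 19824*z*log(z + 1/2) - 676*z*log(z + 3) + 2450*z*log(z**2 + 3) + 700*sqrt(3)*z*atan(sqrt(3)*z/3) + 7800*log(z - 1/2) - 9912*log(z + 1/2) - 338*log(z + 3) + 1225*log(z**2 + 3) + 350*sqrt(3)*atan(sqrt(3)*z/3) + 21840)/(118300*z + 59150)] = 12/(8*z**6 + 28*z**5 + 34*z**4 + 77*z**3 + 27*z**2 - 21*z - 9), which equals f(z).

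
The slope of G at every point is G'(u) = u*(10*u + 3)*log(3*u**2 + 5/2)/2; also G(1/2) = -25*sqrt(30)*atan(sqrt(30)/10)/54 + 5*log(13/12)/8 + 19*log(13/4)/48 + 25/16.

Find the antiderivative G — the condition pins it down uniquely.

G(u) = -10*u**3/9 - 3*u**2/4 + 25*u/9 + (5*u**3/3 + 3*u**2/4)*log(3*u**2 + 5/2) + 5*log(u**2 + 5/6)/8 - 25*sqrt(30)*atan(sqrt(30)*u/5)/54 + 1/2

Since d/du undoes antidifferentiation here, G(u) must give back the stated G'(u).
A general antiderivative is -10*u**3/9 - 3*u**2/4 + 25*u/9 + (5*u**3/3 + 3*u**2/4)*log(3*u**2 + 5/2) + 5*log(u**2 + 5/6)/8 - 25*sqrt(30)*atan(sqrt(30)*u/5)/54 + C.
The condition gives C = -25*sqrt(30)*atan(sqrt(30)/10)/54 + 5*log(13/12)/8 + 19*log(13/4)/48 + 25/16 - (-25*sqrt(30)*atan(sqrt(30)/10)/54 + 5*log(13/12)/8 + 19*log(13/4)/48 + 17/16) = 1/2.
So G(u) = -10*u**3/9 - 3*u**2/4 + 25*u/9 + (5*u**3/3 + 3*u**2/4)*log(3*u**2 + 5/2) + 5*log(u**2 + 5/6)/8 - 25*sqrt(30)*atan(sqrt(30)*u/5)/54 + 1/2.
Check: d/du[-10*u**3/9 - 3*u**2/4 + 25*u/9 + (5*u**3/3 + 3*u**2/4)*log(3*u**2 + 5/2) + 5*log(u**2 + 5/6)/8 - 25*sqrt(30)*atan(sqrt(30)*u/5)/54 + 1/2] = 5*u**2*log(3*u**2 + 5/2) + 3*u*log(3*u**2 + 5/2)/2, which equals G'(u).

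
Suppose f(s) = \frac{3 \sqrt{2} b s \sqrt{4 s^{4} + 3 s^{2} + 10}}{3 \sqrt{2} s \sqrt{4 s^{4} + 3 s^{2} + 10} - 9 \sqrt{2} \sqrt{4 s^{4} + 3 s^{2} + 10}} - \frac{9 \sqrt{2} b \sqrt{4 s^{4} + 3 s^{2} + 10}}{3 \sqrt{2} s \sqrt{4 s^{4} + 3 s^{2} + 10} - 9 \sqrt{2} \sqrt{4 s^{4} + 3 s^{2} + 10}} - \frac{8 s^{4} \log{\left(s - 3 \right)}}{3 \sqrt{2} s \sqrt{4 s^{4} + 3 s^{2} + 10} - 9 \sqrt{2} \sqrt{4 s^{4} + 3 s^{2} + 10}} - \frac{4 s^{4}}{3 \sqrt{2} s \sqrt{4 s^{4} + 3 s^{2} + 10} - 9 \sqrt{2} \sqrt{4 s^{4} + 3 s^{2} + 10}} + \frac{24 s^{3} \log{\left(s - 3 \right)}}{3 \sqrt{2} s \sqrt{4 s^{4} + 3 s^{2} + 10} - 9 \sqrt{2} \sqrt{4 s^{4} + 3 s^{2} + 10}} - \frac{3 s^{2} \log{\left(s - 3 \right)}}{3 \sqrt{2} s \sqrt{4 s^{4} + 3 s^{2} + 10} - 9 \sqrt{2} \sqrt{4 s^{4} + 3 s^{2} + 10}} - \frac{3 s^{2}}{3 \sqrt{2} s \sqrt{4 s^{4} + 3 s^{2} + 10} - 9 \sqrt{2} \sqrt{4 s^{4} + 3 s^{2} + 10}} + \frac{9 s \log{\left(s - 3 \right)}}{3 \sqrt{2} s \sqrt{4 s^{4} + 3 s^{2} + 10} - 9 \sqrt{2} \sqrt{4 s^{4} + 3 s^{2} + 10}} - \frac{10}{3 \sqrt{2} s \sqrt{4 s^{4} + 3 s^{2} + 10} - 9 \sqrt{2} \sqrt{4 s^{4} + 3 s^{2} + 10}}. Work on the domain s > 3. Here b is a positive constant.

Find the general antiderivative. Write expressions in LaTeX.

Integrate term by term and add the pieces.
Check: d/ds[b s - \frac{\sqrt{2 s^{4} + \frac{3 s^{2}}{2} + 5} \log{\left(s - 3 \right)}}{3}] = \frac{3 \sqrt{2} b s \sqrt{4 s^{4} + 3 s^{2} + 10} - 9 \sqrt{2} b \sqrt{4 s^{4} + 3 s^{2} + 10} - 8 s^{4} \log{\left(s - 3 \right)} - 4 s^{4} + 24 s^{3} \log{\left(s - 3 \right)} - 3 s^{2} \log{\left(s - 3 \right)} - 3 s^{2} + 9 s \log{\left(s - 3 \right)} - 10}{3 \sqrt{2} s \sqrt{4 s^{4} + 3 s^{2} + 10} - 9 \sqrt{2} \sqrt{4 s^{4} + 3 s^{2} + 10}}, which equals f(s).

F(s) = b s - \frac{\sqrt{2 s^{4} + \frac{3 s^{2}}{2} + 5} \log{\left(s - 3 \right)}}{3} + C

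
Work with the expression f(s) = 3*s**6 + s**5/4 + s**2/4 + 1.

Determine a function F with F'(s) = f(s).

An antiderivative is F(s) = 3*s**7/7 + s**6/24 + s**3/12 + s.

Integrate term by term and add the pieces.
Check: d/ds[3*s**7/7 + s**6/24 + s**3/12 + s] = 3*s**6 + s**5/4 + s**2/4 + 1 = f(s).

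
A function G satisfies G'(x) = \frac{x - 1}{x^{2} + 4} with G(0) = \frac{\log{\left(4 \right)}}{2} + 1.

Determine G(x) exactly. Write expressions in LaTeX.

The proposed G(x) is checked by its d/dx: the result must match the given G'(x).
A general antiderivative is \frac{\log{\left(x^{2} + 4 \right)}}{2} - \frac{\operatorname{atan}{\left(\frac{x}{2} \right)}}{2} + C.
The condition gives C = \frac{\log{\left(4 \right)}}{2} + 1 - (\frac{\log{\left(4 \right)}}{2}) = 1.
So G(x) = - \frac{- \log{\left(x^{2} + 4 \right)} + \operatorname{atan}{\left(\frac{x}{2} \right)} - 2}{2}.
Check: d/dx[- \frac{- \log{\left(x^{2} + 4 \right)} + \operatorname{atan}{\left(\frac{x}{2} \right)} - 2}{2}] = \frac{x - 1}{x^{2} + 4} = G'(x).

G(x) = - \frac{- \log{\left(x^{2} + 4 \right)} + \operatorname{atan}{\left(\frac{x}{2} \right)} - 2}{2}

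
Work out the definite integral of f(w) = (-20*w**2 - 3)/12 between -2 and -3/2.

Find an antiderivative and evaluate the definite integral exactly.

A first test for any F(w): its w-derivative must equal f(w) identically.
F(w) = -5*w**3/9 - w/4 is an antiderivative of f.
Check: d/dw[-5*w**3/9 - w/4] = -5*w**2/3 - 1/4, which equals f(w).
F(-3/2) = 9/4; F(-2) = 89/18.
Integral = F(-3/2) - F(-2) = -97/36.

Antiderivative: F(w) = -5*w**3/9 - w/4; value = -97/36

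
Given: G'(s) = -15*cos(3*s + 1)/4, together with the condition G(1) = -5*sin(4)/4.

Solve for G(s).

G(s) = -5*sin(3*s + 1)/4

The proposed G(s) is checked by its d/ds: the result must match the given G'(s).
A general antiderivative is -5*sin(3*s + 1)/4 + C.
The condition gives C = -5*sin(4)/4 - (-5*sin(4)/4) = 0.
So G(s) = -5*sin(3*s + 1)/4.
Check: d/ds[-5*sin(3*s + 1)/4] = -15*cos(3*s + 1)/4 = G'(s).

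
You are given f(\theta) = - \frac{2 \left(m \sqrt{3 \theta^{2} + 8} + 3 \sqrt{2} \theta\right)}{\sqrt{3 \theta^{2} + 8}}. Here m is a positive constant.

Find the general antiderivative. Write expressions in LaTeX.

F(\theta) = - 2 \left(m \theta + \sqrt{2} \sqrt{3 \theta^{2} + 8}\right) + C

Check any antiderivative F(\theta) by computing F'(\theta) and comparing it with f(\theta).
Check: d/d\theta[- 2 \left(m \theta + \sqrt{2} \sqrt{3 \theta^{2} + 8}\right)] = \frac{- 2 m \sqrt{3 \theta^{2} + 8} - 6 \sqrt{2} \theta}{\sqrt{3 \theta^{2} + 8}}, which equals f(\theta).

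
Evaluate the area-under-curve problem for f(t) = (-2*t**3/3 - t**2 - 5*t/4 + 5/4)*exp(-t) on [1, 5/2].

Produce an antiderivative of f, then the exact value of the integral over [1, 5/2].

f has the shape u'v + uv' for u = 2*t**3/3 + 3*t**2 + 29*t/4 + 6 and v = exp(-t) — it is the derivative of the product u*v.
F(t) = (8*t**3 + 36*t**2 + 87*t + 72)*exp(-t)/12 is an antiderivative of f.
Check: d/dt[(8*t**3 + 36*t**2 + 87*t + 72)*exp(-t)/12] = (-8*t**3 - 12*t**2 - 15*t + 15)*exp(-t)/12, which equals f(t).
F(5/2) = 1279*exp(-5/2)/24; F(1) = 203*exp(-1)/12.
Integral = F(5/2) - F(1) = -203*exp(-1)/12 + 1279*exp(-5/2)/24.

Antiderivative: F(t) = (8*t**3 + 36*t**2 + 87*t + 72)*exp(-t)/12; value = -203*exp(-1)/12 + 1279*exp(-5/2)/24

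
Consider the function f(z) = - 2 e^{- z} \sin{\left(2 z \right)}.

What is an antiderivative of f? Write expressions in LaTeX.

Differentiate the proposed F(z) back; it has to land on f(z) exactly.
Check: d/dz[\frac{2 e^{- z} \sin{\left(2 z \right)}}{5} + \frac{4 e^{- z} \cos{\left(2 z \right)}}{5}] = - 2 e^{- z} \sin{\left(2 z \right)} = f(z).

An antiderivative is F(z) = \frac{2 e^{- z} \sin{\left(2 z \right)}}{5} + \frac{4 e^{- z} \cos{\left(2 z \right)}}{5}.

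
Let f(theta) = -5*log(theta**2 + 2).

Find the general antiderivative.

For F(theta) to be correct the identity F'(theta) - f(theta) = 0 must hold.
Check: d/dtheta[5*(-theta*log(theta**2 + 2) + 2*theta - 2*sqrt(2)*atan(sqrt(2)*theta/2))] = -5*log(theta**2 + 2) = f(theta).

F(theta) = 5*(-theta*log(theta**2 + 2) + 2*theta - 2*sqrt(2)*atan(sqrt(2)*theta/2)) + C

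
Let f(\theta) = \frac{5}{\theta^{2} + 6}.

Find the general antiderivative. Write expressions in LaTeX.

F(\theta) = \frac{5 \sqrt{6} \operatorname{atan}{\left(\frac{\sqrt{6} \theta}{6} \right)}}{6} + C

An antiderivative F(\theta) passes only if d/d\theta[F] lands on f(\theta) exactly.
Check: d/d\theta[\frac{5 \sqrt{6} \operatorname{atan}{\left(\frac{\sqrt{6} \theta}{6} \right)}}{6}] = \frac{5}{\theta^{2} + 6} = f(\theta).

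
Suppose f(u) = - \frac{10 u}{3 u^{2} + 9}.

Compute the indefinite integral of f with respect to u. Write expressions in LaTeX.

The substitution w = u^{2} + 3 works: f is exactly (dF/dw)*(dw/du) for that inner function.
Check: d/du[- \frac{5 \log{\left(u^{2} + 3 \right)}}{3}] = - \frac{10 u}{3 u^{2} + 9} = f(u).

F(u) = - \frac{5 \log{\left(u^{2} + 3 \right)}}{3} + C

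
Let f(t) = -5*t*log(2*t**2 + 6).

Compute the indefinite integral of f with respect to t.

A candidate is checked by its d/dt: the result must match f(t).
Check: d/dt[5*(-t**2*log(2*t**2 + 6) + t**2 - 3*log(t**2 + 3))/2] = -5*t*log(t**2 + 3) - 5*t*log(2), which equals f(t).

F(t) = 5*(-t**2*log(2*t**2 + 6) + t**2 - 3*log(t**2 + 3))/2 + C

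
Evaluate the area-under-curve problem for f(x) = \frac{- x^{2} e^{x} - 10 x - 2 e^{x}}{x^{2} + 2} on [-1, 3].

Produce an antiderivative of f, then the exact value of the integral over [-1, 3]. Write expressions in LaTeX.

An antiderivative F(x) passes only if d/dx[F] lands on f(x) exactly.
F(x) = - e^{x} - 5 \log{\left(x^{2} + 2 \right)} is an antiderivative of f.
Check: d/dx[- e^{x} - 5 \log{\left(x^{2} + 2 \right)}] = \frac{- x^{2} e^{x} - 10 x - 2 e^{x}}{x^{2} + 2} = f(x).
F(3) = - e^{3} - 5 \log{\left(11 \right)}; F(-1) = - 5 \log{\left(3 \right)} - e^{-1}.
Integral = F(3) - F(-1) = - e^{3} - 5 \log{\left(22 \right)} + e^{-1} + 5 \log{\left(6 \right)}.

Antiderivative: F(x) = - e^{x} - 5 \log{\left(x^{2} + 2 \right)}; value = - e^{3} - 5 \log{\left(22 \right)} + e^{-1} + 5 \log{\left(6 \right)}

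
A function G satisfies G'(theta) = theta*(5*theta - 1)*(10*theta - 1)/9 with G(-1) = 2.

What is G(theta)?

The substitution u = 5*theta**2/3 - theta/3 works: G'(theta) is exactly (dG/du)*(du/dtheta) for that inner function.
A general antiderivative is (5*theta**2/3 - theta/3)**2/2 + C.
The condition gives C = 2 - (2) = 0.
So G(theta) = theta**2*(5*theta - 1)**2/18.
Check: d/dtheta[theta**2*(5*theta - 1)**2/18] = 50*theta**3/9 - 5*theta**2/3 + theta/9, which equals G'(theta).

G(theta) = theta**2*(5*theta - 1)**2/18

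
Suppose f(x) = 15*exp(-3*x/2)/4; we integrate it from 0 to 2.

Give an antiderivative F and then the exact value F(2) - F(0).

Recover f(x) by differentiating a candidate F(x); any mismatch rules it out.
F(x) = -5*exp(-3*x/2)/2 is an antiderivative of f.
Check: d/dx[-5*exp(-3*x/2)/2] = 15*exp(-3*x/2)/4 = f(x).
F(2) = -5*exp(-3)/2; F(0) = -5/2.
Integral = F(2) - F(0) = 5/2 - 5*exp(-3)/2.

Antiderivative: F(x) = -5*exp(-3*x/2)/2; value = 5/2 - 5*exp(-3)/2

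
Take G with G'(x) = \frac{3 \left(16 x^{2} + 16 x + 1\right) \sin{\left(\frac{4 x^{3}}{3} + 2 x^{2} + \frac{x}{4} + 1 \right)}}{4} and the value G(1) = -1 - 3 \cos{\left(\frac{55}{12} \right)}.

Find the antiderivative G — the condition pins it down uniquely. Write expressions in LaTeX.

G(x) = - 3 \cos{\left(\frac{4 x^{3}}{3} + 2 x^{2} + \frac{x}{4} + 1 \right)} - 1

The substitution u = \frac{4 x^{3}}{3} + 2 x^{2} + \frac{x}{4} + 1 works: G'(x) is exactly (dG/du)*(du/dx) for that inner function.
A general antiderivative is - 3 \cos{\left(\frac{4 x^{3}}{3} + 2 x^{2} + \frac{x}{4} + 1 \right)} + C.
The condition gives C = -1 - 3 \cos{\left(\frac{55}{12} \right)} - (- 3 \cos{\left(\frac{55}{12} \right)}) = -1.
So G(x) = - 3 \cos{\left(\frac{4 x^{3}}{3} + 2 x^{2} + \frac{x}{4} + 1 \right)} - 1.
Check: d/dx[- 3 \cos{\left(\frac{4 x^{3}}{3} + 2 x^{2} + \frac{x}{4} + 1 \right)} - 1] = 12 x^{2} \sin{\left(\frac{4 x^{3}}{3} + 2 x^{2} + \frac{x}{4} + 1 \right)} + 12 x \sin{\left(\frac{4 x^{3}}{3} + 2 x^{2} + \frac{x}{4} + 1 \right)} + \frac{3 \sin{\left(\frac{4 x^{3}}{3} + 2 x^{2} + \frac{x}{4} + 1 \right)}}{4}, which equals G'(x).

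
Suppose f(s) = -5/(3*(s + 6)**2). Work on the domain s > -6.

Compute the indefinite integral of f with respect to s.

F(s) = 5/(3*(s + 6)) + C

Recover f(s) by differentiating a candidate F(s); any mismatch rules it out.
Check: d/ds[5/(3*(s + 6))] = -5/(3*s**2 + 36*s + 108), which equals f(s).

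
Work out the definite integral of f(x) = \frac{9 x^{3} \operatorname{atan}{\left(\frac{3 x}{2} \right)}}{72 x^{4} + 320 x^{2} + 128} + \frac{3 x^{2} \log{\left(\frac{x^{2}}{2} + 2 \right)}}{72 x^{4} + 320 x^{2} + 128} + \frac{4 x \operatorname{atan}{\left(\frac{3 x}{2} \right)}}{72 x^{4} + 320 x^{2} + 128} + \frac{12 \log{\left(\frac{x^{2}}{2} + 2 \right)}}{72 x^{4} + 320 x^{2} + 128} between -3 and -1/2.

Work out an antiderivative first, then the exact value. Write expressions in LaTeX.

Antiderivative: F(x) = \frac{\log{\left(\frac{x^{2}}{2} + 2 \right)} \operatorname{atan}{\left(\frac{3 x}{2} \right)}}{16}; value = - \frac{\log{\left(\frac{17}{8} \right)} \operatorname{atan}{\left(\frac{3}{4} \right)}}{16} + \frac{\log{\left(\frac{13}{2} \right)} \operatorname{atan}{\left(\frac{9}{2} \right)}}{16}

Recognize the product-rule pattern: f = u'v + uv' with u = \frac{\operatorname{atan}{\left(\frac{3 x}{2} \right)}}{16}, v = \log{\left(\frac{x^{2}}{2} + 2 \right)}, so integration by parts undoes it.
F(x) = \frac{\log{\left(\frac{x^{2}}{2} + 2 \right)} \operatorname{atan}{\left(\frac{3 x}{2} \right)}}{16} is an antiderivative of f.
Check: d/dx[\frac{\log{\left(\frac{x^{2}}{2} + 2 \right)} \operatorname{atan}{\left(\frac{3 x}{2} \right)}}{16}] = \frac{9 x^{3} \operatorname{atan}{\left(\frac{3 x}{2} \right)} + 3 x^{2} \log{\left(\frac{x^{2}}{2} + 2 \right)} + 4 x \operatorname{atan}{\left(\frac{3 x}{2} \right)} + 12 \log{\left(\frac{x^{2}}{2} + 2 \right)}}{72 x^{4} + 320 x^{2} + 128}, which equals f(x).
F(-1/2) = - \frac{\log{\left(\frac{17}{8} \right)} \operatorname{atan}{\left(\frac{3}{4} \right)}}{16}; F(-3) = - \frac{\log{\left(\frac{13}{2} \right)} \operatorname{atan}{\left(\frac{9}{2} \right)}}{16}.
Integral = F(-1/2) - F(-3) = - \frac{\log{\left(\frac{17}{8} \right)} \operatorname{atan}{\left(\frac{3}{4} \right)}}{16} + \frac{\log{\left(\frac{13}{2} \right)} \operatorname{atan}{\left(\frac{9}{2} \right)}}{16}.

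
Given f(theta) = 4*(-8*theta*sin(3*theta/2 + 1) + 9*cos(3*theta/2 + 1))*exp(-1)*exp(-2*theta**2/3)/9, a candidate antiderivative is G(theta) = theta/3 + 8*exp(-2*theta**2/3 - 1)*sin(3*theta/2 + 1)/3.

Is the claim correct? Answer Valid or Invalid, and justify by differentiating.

d/dtheta[G] = (-32*theta*sin(3*theta/2 + 1) + 3*exp(1)*exp(2*theta**2/3) + 36*cos(3*theta/2 + 1))*exp(-1)*exp(-2*theta**2/3)/9
d/dtheta[G] - f(theta) = 1/3 != 0.

Invalid: d/dtheta[G] - f = 1/3, which is not 0.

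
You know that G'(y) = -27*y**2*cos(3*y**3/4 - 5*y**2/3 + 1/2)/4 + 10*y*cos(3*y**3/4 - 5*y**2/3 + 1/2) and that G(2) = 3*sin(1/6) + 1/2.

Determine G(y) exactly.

G(y) = 1/2 - 3*sin(3*y**3/4 - 5*y**2/3 + 1/2)

The substitution u = 3*y**3/4 - 5*y**2/3 + 1/2 works: G'(y) is exactly (dG/du)*(du/dy) for that inner function.
A general antiderivative is -3*sin(3*y**3/4 - 5*y**2/3 + 1/2) + C.
The condition gives C = 3*sin(1/6) + 1/2 - (3*sin(1/6)) = 1/2.
So G(y) = 1/2 - 3*sin(3*y**3/4 - 5*y**2/3 + 1/2).
Check: d/dy[1/2 - 3*sin(3*y**3/4 - 5*y**2/3 + 1/2)] = -27*y**2*cos(3*y**3/4 - 5*y**2/3 + 1/2)/4 + 10*y*cos(3*y**3/4 - 5*y**2/3 + 1/2) = G'(y).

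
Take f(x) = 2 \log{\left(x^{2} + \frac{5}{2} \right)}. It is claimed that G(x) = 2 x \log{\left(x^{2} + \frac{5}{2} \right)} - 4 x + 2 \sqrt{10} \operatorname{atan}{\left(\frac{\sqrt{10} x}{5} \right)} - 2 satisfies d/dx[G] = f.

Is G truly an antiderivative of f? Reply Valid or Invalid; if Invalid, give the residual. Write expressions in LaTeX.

d/dx[G] = 2 \log{\left(x^{2} + \frac{5}{2} \right)}
This equals f(x) exactly, so the claim holds.

Valid. The derivative of G reproduces f.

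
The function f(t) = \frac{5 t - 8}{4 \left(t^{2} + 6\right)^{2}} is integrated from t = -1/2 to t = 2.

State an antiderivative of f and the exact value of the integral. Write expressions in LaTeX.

Antiderivative: F(t) = \frac{- 4 t - 15}{24 t^{2} + 144} - \frac{\sqrt{6} \operatorname{atan}{\left(\frac{\sqrt{6} t}{6} \right)}}{36}; value = - \frac{\sqrt{6} \operatorname{atan}{\left(\frac{\sqrt{6}}{3} \right)}}{36} - \frac{\sqrt{6} \operatorname{atan}{\left(\frac{\sqrt{6}}{12} \right)}}{36} - \frac{11}{1200}

Any candidate F(t) must reproduce f(t) exactly when differentiated.
F(t) = \frac{- 4 t - 15}{24 t^{2} + 144} - \frac{\sqrt{6} \operatorname{atan}{\left(\frac{\sqrt{6} t}{6} \right)}}{36} is an antiderivative of f.
Check: d/dt[\frac{- 4 t - 15}{24 t^{2} + 144} - \frac{\sqrt{6} \operatorname{atan}{\left(\frac{\sqrt{6} t}{6} \right)}}{36}] = \frac{5 t - 8}{4 t^{4} + 48 t^{2} + 144}, which equals f(t).
F(2) = - \frac{23}{240} - \frac{\sqrt{6} \operatorname{atan}{\left(\frac{\sqrt{6}}{3} \right)}}{36}; F(-1/2) = - \frac{13}{150} + \frac{\sqrt{6} \operatorname{atan}{\left(\frac{\sqrt{6}}{12} \right)}}{36}.
Integral = F(2) - F(-1/2) = - \frac{\sqrt{6} \operatorname{atan}{\left(\frac{\sqrt{6}}{3} \right)}}{36} - \frac{\sqrt{6} \operatorname{atan}{\left(\frac{\sqrt{6}}{12} \right)}}{36} - \frac{11}{1200}.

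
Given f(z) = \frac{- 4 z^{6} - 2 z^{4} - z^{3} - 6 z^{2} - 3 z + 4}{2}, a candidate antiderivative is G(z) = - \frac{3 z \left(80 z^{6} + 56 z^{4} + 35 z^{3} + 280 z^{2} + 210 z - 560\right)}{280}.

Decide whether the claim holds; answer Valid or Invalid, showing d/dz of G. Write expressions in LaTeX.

d/dz[G] = - 6 z^{6} - 3 z^{4} - \frac{3 z^{3}}{2} - 9 z^{2} - \frac{9 z}{2} + 6
d/dz[G] - f(z) = - 4 z^{6} - 2 z^{4} - z^{3} - 6 z^{2} - 3 z + 4 != 0.

Invalid: d/dz[G] - f = - 4 z^{6} - 2 z^{4} - z^{3} - 6 z^{2} - 3 z + 4, which is not 0.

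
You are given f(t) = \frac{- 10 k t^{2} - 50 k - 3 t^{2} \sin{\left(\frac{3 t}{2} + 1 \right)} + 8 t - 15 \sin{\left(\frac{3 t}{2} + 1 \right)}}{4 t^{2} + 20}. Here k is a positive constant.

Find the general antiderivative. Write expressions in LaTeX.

F(t) = - \frac{5 k t - 2 \log{\left(t^{2} + 5 \right)} - \cos{\left(\frac{3 t}{2} + 1 \right)}}{2} + C

An antiderivative F(t) passes only if d/dt[F] lands on f(t) exactly.
Check: d/dt[- \frac{5 k t - 2 \log{\left(t^{2} + 5 \right)} - \cos{\left(\frac{3 t}{2} + 1 \right)}}{2}] = \frac{- 10 k t^{2} - 50 k - 3 t^{2} \sin{\left(\frac{3 t}{2} + 1 \right)} + 8 t - 15 \sin{\left(\frac{3 t}{2} + 1 \right)}}{4 t^{2} + 20} = f(t).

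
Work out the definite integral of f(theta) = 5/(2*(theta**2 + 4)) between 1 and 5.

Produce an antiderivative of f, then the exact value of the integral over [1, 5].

Antiderivative: F(theta) = 5*atan(theta/2)/4; value = -5*atan(1/2)/4 + 5*atan(5/2)/4

Whatever form F(theta) takes, F'(theta) = f(theta) is non-negotiable.
F(theta) = 5*atan(theta/2)/4 is an antiderivative of f.
Check: d/dtheta[5*atan(theta/2)/4] = 5/(2*theta**2 + 8), which equals f(theta).
F(5) = 5*atan(5/2)/4; F(1) = 5*atan(1/2)/4.
Integral = F(5) - F(1) = -5*atan(1/2)/4 + 5*atan(5/2)/4.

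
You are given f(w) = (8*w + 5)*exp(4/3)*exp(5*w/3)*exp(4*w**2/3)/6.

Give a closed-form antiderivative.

The substitution u = 4*w**2/3 + 5*w/3 + 4/3 works: f is exactly (dF/du)*(du/dw) for that inner function.
Check: d/dw[exp(4/3)*exp(5*w/3)*exp(4*w**2/3)/2] = 4*w*exp(4/3)*exp(5*w/3)*exp(4*w**2/3)/3 + 5*exp(4/3)*exp(5*w/3)*exp(4*w**2/3)/6, which equals f(w).

An antiderivative is F(w) = exp(4/3)*exp(5*w/3)*exp(4*w**2/3)/2.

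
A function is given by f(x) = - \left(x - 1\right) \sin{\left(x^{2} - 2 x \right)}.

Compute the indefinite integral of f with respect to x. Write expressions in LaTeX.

f matches the chain-rule pattern g'(h)*h' with inner function h(x) = x^{2} - 2 x; substituting u = h(x) collapses the integral.
Check: d/dx[\frac{\cos{\left(x^{2} - 2 x \right)}}{2}] = - x \sin{\left(x^{2} - 2 x \right)} + \sin{\left(x^{2} - 2 x \right)}, which equals f(x).

F(x) = \frac{\cos{\left(x^{2} - 2 x \right)}}{2} + C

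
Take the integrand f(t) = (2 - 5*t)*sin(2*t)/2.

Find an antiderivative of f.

Whatever form F(t) takes, F'(t) = f(t) is non-negotiable.
Check: d/dt[(10*t*cos(2*t) - 5*sin(2*t) - 4*cos(2*t))/8] = -5*t*sin(2*t)/2 + sin(2*t), which equals f(t).

An antiderivative is F(t) = (10*t*cos(2*t) - 5*sin(2*t) - 4*cos(2*t))/8.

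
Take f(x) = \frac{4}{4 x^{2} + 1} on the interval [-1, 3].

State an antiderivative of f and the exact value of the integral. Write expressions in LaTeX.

Antiderivative: F(x) = 2 \operatorname{atan}{\left(2 x \right)}; value = 2 \operatorname{atan}{\left(2 \right)} + 2 \operatorname{atan}{\left(6 \right)}

Any candidate F(x) must reproduce f(x) exactly when differentiated.
F(x) = 2 \operatorname{atan}{\left(2 x \right)} is an antiderivative of f.
Check: d/dx[2 \operatorname{atan}{\left(2 x \right)}] = \frac{4}{4 x^{2} + 1} = f(x).
F(3) = 2 \operatorname{atan}{\left(6 \right)}; F(-1) = - 2 \operatorname{atan}{\left(2 \right)}.
Integral = F(3) - F(-1) = 2 \operatorname{atan}{\left(2 \right)} + 2 \operatorname{atan}{\left(6 \right)}.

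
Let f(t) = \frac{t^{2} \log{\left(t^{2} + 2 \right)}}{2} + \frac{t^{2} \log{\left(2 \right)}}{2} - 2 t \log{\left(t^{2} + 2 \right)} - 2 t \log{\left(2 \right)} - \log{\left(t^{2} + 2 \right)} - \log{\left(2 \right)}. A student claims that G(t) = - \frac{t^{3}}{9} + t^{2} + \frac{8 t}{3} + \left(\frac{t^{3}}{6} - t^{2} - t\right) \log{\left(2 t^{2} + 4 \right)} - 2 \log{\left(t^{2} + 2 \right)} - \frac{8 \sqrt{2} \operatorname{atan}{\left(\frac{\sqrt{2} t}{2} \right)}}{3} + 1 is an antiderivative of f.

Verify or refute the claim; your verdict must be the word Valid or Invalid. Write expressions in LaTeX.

d/dt[G] = \frac{t^{2} \log{\left(t^{2} + 2 \right)}}{2} + \frac{t^{2} \log{\left(2 \right)}}{2} - 2 t \log{\left(t^{2} + 2 \right)} - 2 t \log{\left(2 \right)} - \log{\left(t^{2} + 2 \right)} - \log{\left(2 \right)}
This equals f(t) exactly, so the claim holds.

Valid - the claim checks out under differentiation.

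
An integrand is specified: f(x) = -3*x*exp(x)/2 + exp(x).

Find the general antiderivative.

Recognize the product-rule pattern: f = u'v + uv' with u = 5/2 - 3*x/2, v = exp(x), so integration by parts undoes it.
Check: d/dx[(5 - 3*x)*exp(x)/2] = -3*x*exp(x)/2 + exp(x) = f(x).

F(x) = (5 - 3*x)*exp(x)/2 + C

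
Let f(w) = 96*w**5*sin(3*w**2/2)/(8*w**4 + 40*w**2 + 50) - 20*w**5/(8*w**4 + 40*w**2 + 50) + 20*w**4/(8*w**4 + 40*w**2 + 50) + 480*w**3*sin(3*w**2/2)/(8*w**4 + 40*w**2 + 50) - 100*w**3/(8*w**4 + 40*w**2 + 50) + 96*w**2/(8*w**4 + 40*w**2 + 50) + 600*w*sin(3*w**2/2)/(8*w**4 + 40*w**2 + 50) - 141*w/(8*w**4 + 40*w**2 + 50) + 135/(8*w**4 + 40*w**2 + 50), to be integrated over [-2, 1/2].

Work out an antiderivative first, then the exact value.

Antiderivative: F(w) = -5*w**2/4 + 5*w/2 + w/(2*w**2 + 5) - 4*cos(3*w**2/2) + 2/(2*w**2 + 5); value = -4*cos(3/8) + 4*cos(6) + 2005/176

Integrate term by term and add the pieces.
F(w) = -5*w**2/4 + 5*w/2 + w/(2*w**2 + 5) - 4*cos(3*w**2/2) + 2/(2*w**2 + 5) is an antiderivative of f.
Check: d/dw[-5*w**2/4 + 5*w/2 + w/(2*w**2 + 5) - 4*cos(3*w**2/2) + 2/(2*w**2 + 5)] = (96*w**5*sin(3*w**2/2) - 20*w**5 + 20*w**4 + 480*w**3*sin(3*w**2/2) - 100*w**3 + 96*w**2 + 600*w*sin(3*w**2/2) - 141*w + 135)/(8*w**4 + 40*w**2 + 50), which equals f(w).
F(1/2) = 245/176 - 4*cos(3/8); F(-2) = -10 - 4*cos(6).
Integral = F(1/2) - F(-2) = -4*cos(3/8) + 4*cos(6) + 2005/176.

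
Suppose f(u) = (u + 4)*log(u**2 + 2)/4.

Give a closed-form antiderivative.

An antiderivative is F(u) = -u**2/8 - 2*u + (u**2/8 + u)*log(u**2 + 2) + log(u**2 + 2)/4 + 2*sqrt(2)*atan(sqrt(2)*u/2).

An antiderivative F(u) passes only if d/du[F] lands on f(u) exactly.
Check: d/du[-u**2/8 - 2*u + (u**2/8 + u)*log(u**2 + 2) + log(u**2 + 2)/4 + 2*sqrt(2)*atan(sqrt(2)*u/2)] = u*log(u**2 + 2)/4 + log(u**2 + 2), which equals f(u).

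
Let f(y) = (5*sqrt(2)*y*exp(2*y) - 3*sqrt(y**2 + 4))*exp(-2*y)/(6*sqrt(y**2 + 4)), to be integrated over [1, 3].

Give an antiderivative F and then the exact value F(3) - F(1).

Antiderivative: F(y) = 5*sqrt(y**2/2 + 2)/3 + exp(-2*y)/4; value = -5*sqrt(10)/6 - exp(-2)/4 + exp(-6)/4 + 5*sqrt(26)/6

Recover f(y) by differentiating a candidate F(y); any mismatch rules it out.
F(y) = 5*sqrt(y**2/2 + 2)/3 + exp(-2*y)/4 is an antiderivative of f.
Check: d/dy[5*sqrt(y**2/2 + 2)/3 + exp(-2*y)/4] = (5*sqrt(2)*y*exp(2*y) - 3*sqrt(y**2 + 4))*exp(-2*y)/(6*sqrt(y**2 + 4)) = f(y).
F(3) = exp(-6)/4 + 5*sqrt(26)/6; F(1) = exp(-2)/4 + 5*sqrt(10)/6.
Integral = F(3) - F(1) = -5*sqrt(10)/6 - exp(-2)/4 + exp(-6)/4 + 5*sqrt(26)/6.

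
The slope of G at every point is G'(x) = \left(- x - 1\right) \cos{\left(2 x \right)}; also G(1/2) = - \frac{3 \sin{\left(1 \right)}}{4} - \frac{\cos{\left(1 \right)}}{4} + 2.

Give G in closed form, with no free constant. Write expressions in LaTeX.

G(x) = \frac{- 2 x \sin{\left(2 x \right)} - 2 \sin{\left(2 x \right)} - \cos{\left(2 x \right)} + 8}{4}

Since d/dx undoes antidifferentiation here, G(x) must give back the stated G'(x).
A general antiderivative is - \frac{x \sin{\left(2 x \right)}}{2} - \frac{\sin{\left(2 x \right)}}{2} - \frac{\cos{\left(2 x \right)}}{4} + C.
The condition gives C = - \frac{3 \sin{\left(1 \right)}}{4} - \frac{\cos{\left(1 \right)}}{4} + 2 - (- \frac{3 \sin{\left(1 \right)}}{4} - \frac{\cos{\left(1 \right)}}{4}) = 2.
So G(x) = \frac{- 2 x \sin{\left(2 x \right)} - 2 \sin{\left(2 x \right)} - \cos{\left(2 x \right)} + 8}{4}.
Check: d/dx[\frac{- 2 x \sin{\left(2 x \right)} - 2 \sin{\left(2 x \right)} - \cos{\left(2 x \right)} + 8}{4}] = - x \cos{\left(2 x \right)} - \cos{\left(2 x \right)}, which equals G'(x).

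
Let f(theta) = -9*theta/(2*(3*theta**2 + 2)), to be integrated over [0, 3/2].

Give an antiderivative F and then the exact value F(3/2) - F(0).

Antiderivative: F(theta) = -3*log(theta**2/2 + 1/3)/4; value = -3*log(3)/4 - 3*log(35/24)/4

f matches the chain-rule pattern g'(h)*h' with inner function h(theta) = theta**2/2 + 1/3; substituting u = h(theta) collapses the integral.
F(theta) = -3*log(theta**2/2 + 1/3)/4 is an antiderivative of f.
Check: d/dtheta[-3*log(theta**2/2 + 1/3)/4] = -9*theta/(6*theta**2 + 4), which equals f(theta).
F(3/2) = -3*log(35/24)/4; F(0) = 3*log(3)/4.
Integral = F(3/2) - F(0) = -3*log(3)/4 - 3*log(35/24)/4.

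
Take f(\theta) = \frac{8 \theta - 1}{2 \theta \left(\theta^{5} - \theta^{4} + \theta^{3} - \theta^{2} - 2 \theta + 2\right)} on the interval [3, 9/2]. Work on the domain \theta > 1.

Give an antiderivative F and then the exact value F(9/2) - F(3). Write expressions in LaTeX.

Antiderivative: F(\theta) = \frac{- 18 \left(\theta - 1\right) \log{\left(\theta \right)} - 43 \left(\theta - 1\right) \log{\left(\theta - 1 \right)} + 27 \left(\theta - 1\right) \log{\left(\theta + 1 \right)} + 17 \left(\theta - 1\right) \log{\left(\theta^{2} + 2 \right)} + 14 \sqrt{2} \left(\theta - 1\right) \operatorname{atan}{\left(\frac{\sqrt{2} \theta}{2} \right)} - 42}{72 \left(\theta - 1\right)}; value = - \frac{43 \log{\left(\frac{7}{2} \right)}}{72} - \frac{17 \log{\left(11 \right)}}{72} - \frac{3 \log{\left(4 \right)}}{8} - \frac{\log{\left(\frac{9}{2} \right)}}{4} - \frac{7 \sqrt{2} \operatorname{atan}{\left(\frac{3 \sqrt{2}}{2} \right)}}{36} + \frac{1}{8} + \frac{\log{\left(3 \right)}}{4} + \frac{7 \sqrt{2} \operatorname{atan}{\left(\frac{9 \sqrt{2}}{4} \right)}}{36} + \frac{43 \log{\left(2 \right)}}{72} + \frac{3 \log{\left(\frac{11}{2} \right)}}{8} + \frac{17 \log{\left(\frac{89}{4} \right)}}{72}

Factor the denominator (2 \theta \left(\theta - 1\right)^{2} \left(\theta + 1\right) \left(\theta^{2} + 2\right)) and decompose: f = \frac{17 \theta + 14}{36 \left(\theta^{2} + 2\right)} + \frac{3}{8 \left(\theta + 1\right)} - \frac{43}{72 \left(\theta - 1\right)} + \frac{7}{12 \left(\theta - 1\right)^{2}} - \frac{1}{4 \theta}; each piece integrates to a log, atan, or power term.
F(\theta) = \frac{- 18 \left(\theta - 1\right) \log{\left(\theta \right)} - 43 \left(\theta - 1\right) \log{\left(\theta - 1 \right)} + 27 \left(\theta - 1\right) \log{\left(\theta + 1 \right)} + 17 \left(\theta - 1\right) \log{\left(\theta^{2} + 2 \right)} + 14 \sqrt{2} \left(\theta - 1\right) \operatorname{atan}{\left(\frac{\sqrt{2} \theta}{2} \right)} - 42}{72 \left(\theta - 1\right)} is an antiderivative of f.
Check: d/d\theta[\frac{- 18 \left(\theta - 1\right) \log{\left(\theta \right)} - 43 \left(\theta - 1\right) \log{\left(\theta - 1 \right)} + 27 \left(\theta - 1\right) \log{\left(\theta + 1 \right)} + 17 \left(\theta - 1\right) \log{\left(\theta^{2} + 2 \right)} + 14 \sqrt{2} \left(\theta - 1\right) \operatorname{atan}{\left(\frac{\sqrt{2} \theta}{2} \right)} - 42}{72 \left(\theta - 1\right)}] = \frac{8 \theta - 1}{2 \theta^{6} - 2 \theta^{5} + 2 \theta^{4} - 2 \theta^{3} - 4 \theta^{2} + 4 \theta}, which equals f(\theta).
F(9/2) = - \frac{43 \log{\left(\frac{7}{2} \right)}}{72} - \frac{\log{\left(\frac{9}{2} \right)}}{4} - \frac{1}{6} + \frac{7 \sqrt{2} \operatorname{atan}{\left(\frac{9 \sqrt{2}}{4} \right)}}{36} + \frac{3 \log{\left(\frac{11}{2} \right)}}{8} + \frac{17 \log{\left(\frac{89}{4} \right)}}{72}; F(3) = - \frac{43 \log{\left(2 \right)}}{72} - \frac{7}{24} - \frac{\log{\left(3 \right)}}{4} + \frac{7 \sqrt{2} \operatorname{atan}{\left(\frac{3 \sqrt{2}}{2} \right)}}{36} + \frac{3 \log{\left(4 \right)}}{8} + \frac{17 \log{\left(11 \right)}}{72}.
Integral = F(9/2) - F(3) = - \frac{43 \log{\left(\frac{7}{2} \right)}}{72} - \frac{17 \log{\left(11 \right)}}{72} - \frac{3 \log{\left(4 \right)}}{8} - \frac{\log{\left(\frac{9}{2} \right)}}{4} - \frac{7 \sqrt{2} \operatorname{atan}{\left(\frac{3 \sqrt{2}}{2} \right)}}{36} + \frac{1}{8} + \frac{\log{\left(3 \right)}}{4} + \frac{7 \sqrt{2} \operatorname{atan}{\left(\frac{9 \sqrt{2}}{4} \right)}}{36} + \frac{43 \log{\left(2 \right)}}{72} + \frac{3 \log{\left(\frac{11}{2} \right)}}{8} + \frac{17 \log{\left(\frac{89}{4} \right)}}{72}.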